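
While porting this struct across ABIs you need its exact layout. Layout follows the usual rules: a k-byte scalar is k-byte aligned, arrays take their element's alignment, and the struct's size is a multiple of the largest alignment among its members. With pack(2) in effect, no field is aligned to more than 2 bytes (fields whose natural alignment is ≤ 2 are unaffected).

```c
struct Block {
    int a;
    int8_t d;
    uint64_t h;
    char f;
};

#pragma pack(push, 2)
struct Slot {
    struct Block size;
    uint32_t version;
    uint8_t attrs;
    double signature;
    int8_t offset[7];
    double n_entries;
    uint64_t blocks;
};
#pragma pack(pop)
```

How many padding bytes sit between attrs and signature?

1

Block: 0..4  a  (4B, 4-aligned); 4..5  d  (1B, 1-aligned); 5..8  -- padding (3B); 8..16  h  (8B, 8-aligned); 16..17  f  (1B, 1-aligned); 17..24  -- tail padding (7B); sizeof = 24, alignof = 8
0..24  size  (24B, 2-aligned)
24..28  version  (4B, 2-aligned)
28..29  attrs  (1B, 1-aligned)
29..30  -- padding (1B)
30..38  signature  (8B, 2-aligned)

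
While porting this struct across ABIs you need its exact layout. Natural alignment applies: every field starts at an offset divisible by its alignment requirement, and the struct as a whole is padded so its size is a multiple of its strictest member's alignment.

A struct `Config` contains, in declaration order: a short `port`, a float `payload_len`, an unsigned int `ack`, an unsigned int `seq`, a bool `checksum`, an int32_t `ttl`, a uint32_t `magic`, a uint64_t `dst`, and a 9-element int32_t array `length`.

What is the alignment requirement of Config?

member alignments: port=2, payload_len=4, ack=4, seq=4, checksum=1, ttl=4, magic=4, dst=8, length=4
max = 8

8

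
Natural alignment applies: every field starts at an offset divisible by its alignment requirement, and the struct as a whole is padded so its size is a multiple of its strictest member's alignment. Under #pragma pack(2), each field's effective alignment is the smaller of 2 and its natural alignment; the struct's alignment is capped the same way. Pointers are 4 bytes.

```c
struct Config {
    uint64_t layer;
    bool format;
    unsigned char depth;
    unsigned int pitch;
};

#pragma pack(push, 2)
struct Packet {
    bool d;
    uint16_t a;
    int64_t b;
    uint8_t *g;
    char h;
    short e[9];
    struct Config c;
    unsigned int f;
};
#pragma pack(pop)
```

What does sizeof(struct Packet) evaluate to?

56 bytes

Config: @0: layer [8B, align 8] → 8; @8: format [1B, align 1] → 9; @9: depth [1B, align 1] → 10; +2 pad (align 4); @12: pitch [4B, align 4] → 16; size 16, align 8
@0: d [1B, align 1] → 1
+1 pad (align 2)
@2: a [2B, align 2] → 4
@4: b [8B, align 2] → 12
@12: g [4B, align 2] → 16
@16: h [1B, align 1] → 17
+1 pad (align 2)
@18: e [18B, align 2] → 36
@36: c [16B, align 2] → 52
@52: f [4B, align 2] → 56
size 56, align 2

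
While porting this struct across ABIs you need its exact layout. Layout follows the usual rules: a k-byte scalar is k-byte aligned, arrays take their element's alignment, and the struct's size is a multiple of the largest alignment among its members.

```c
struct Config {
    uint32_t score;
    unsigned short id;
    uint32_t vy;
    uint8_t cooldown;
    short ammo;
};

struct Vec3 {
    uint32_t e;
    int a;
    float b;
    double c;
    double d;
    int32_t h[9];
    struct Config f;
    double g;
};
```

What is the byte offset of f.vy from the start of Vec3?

76

Config: 0..4  score  (4B, 4-aligned); 4..6  id  (2B, 2-aligned); 6..8  -- padding (2B); 8..12  vy  (4B, 4-aligned); 12..13  cooldown  (1B, 1-aligned); 13..14  -- padding (1B); 14..16  ammo  (2B, 2-aligned); sizeof = 16, alignof = 4
0..4  e  (4B, 4-aligned)
4..8  a  (4B, 4-aligned)
8..12  b  (4B, 4-aligned)
12..16  -- padding (4B)
16..24  c  (8B, 8-aligned)
24..32  d  (8B, 8-aligned)
32..68  h  (36B, 4-aligned)
68..84  f  (16B, 4-aligned)
within Config: vy at 8
68 + 8 = 76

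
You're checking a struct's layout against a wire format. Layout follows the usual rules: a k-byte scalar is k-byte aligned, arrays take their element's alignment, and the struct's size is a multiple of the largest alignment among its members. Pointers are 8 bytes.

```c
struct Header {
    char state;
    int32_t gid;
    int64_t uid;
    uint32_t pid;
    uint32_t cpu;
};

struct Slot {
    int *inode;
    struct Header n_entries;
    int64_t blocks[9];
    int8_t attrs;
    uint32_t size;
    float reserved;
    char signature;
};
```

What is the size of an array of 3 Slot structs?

Header: 0..1  state  (1B, 1-aligned); 1..4  -- padding (3B); 4..8  gid  (4B, 4-aligned); 8..16  uid  (8B, 8-aligned); 16..20  pid  (4B, 4-aligned); 20..24  cpu  (4B, 4-aligned); sizeof = 24, alignof = 8
0..8  inode  (8B, 8-aligned)
8..32  n_entries  (24B, 8-aligned)
32..104  blocks  (72B, 8-aligned)
104..105  attrs  (1B, 1-aligned)
105..108  -- padding (3B)
108..112  size  (4B, 4-aligned)
112..116  reserved  (4B, 4-aligned)
116..117  signature  (1B, 1-aligned)
117..120  -- tail padding (3B)
sizeof = 120, alignof = 8
array of 3: 3 × 120 = 360

360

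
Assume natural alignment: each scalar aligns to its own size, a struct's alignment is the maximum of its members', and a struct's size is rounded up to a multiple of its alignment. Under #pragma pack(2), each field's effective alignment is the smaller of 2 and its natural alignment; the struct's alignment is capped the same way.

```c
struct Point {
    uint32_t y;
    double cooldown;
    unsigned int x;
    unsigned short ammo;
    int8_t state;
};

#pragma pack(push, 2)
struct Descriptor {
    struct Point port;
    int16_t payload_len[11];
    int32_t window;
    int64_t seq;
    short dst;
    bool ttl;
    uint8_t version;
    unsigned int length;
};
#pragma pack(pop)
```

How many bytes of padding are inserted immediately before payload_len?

Point: y at 0 (size 4, align 4) → ends 4; pad 4 to align 8 for cooldown; cooldown at 8 (size 8, align 8) → ends 16; x at 16 (size 4, align 4) → ends 20; ammo at 20 (size 2, align 2) → ends 22; state at 22 (size 1, align 1) → ends 23; tail pad 1 to reach multiple of 8; total 24 bytes, alignment 8
port at 0 (size 24, align 2) → ends 24
payload_len at 24 (size 22, align 2) → ends 46

0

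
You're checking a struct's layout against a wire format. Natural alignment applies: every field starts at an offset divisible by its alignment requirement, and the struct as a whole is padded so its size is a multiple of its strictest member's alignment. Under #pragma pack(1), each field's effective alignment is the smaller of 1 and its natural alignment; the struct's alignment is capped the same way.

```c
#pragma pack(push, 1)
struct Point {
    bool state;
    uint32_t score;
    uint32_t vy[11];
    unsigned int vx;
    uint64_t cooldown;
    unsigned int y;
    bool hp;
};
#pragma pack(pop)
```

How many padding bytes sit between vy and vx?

0..1  state  (1B, 1-aligned)
1..5  score  (4B, 1-aligned)
5..49  vy  (44B, 1-aligned)
49..53  vx  (4B, 1-aligned)

0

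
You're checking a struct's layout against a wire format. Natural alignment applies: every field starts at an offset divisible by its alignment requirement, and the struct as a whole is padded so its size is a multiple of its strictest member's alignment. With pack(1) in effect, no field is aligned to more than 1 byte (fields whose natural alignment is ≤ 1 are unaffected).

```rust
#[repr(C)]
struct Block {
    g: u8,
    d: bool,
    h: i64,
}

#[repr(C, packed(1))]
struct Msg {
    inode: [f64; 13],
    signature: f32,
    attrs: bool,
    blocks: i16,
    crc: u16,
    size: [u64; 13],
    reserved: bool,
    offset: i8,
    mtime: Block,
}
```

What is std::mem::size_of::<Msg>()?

235

Block: 0..1  g  (1B, 1-aligned); 1..2  d  (1B, 1-aligned); 2..8  -- padding (6B); 8..16  h  (8B, 8-aligned); sizeof = 16, alignof = 8
0..104  inode  (104B, 1-aligned)
104..108  signature  (4B, 1-aligned)
108..109  attrs  (1B, 1-aligned)
109..111  blocks  (2B, 1-aligned)
111..113  crc  (2B, 1-aligned)
113..217  size  (104B, 1-aligned)
217..218  reserved  (1B, 1-aligned)
218..219  offset  (1B, 1-aligned)
219..235  mtime  (16B, 1-aligned)
sizeof = 235, alignof = 1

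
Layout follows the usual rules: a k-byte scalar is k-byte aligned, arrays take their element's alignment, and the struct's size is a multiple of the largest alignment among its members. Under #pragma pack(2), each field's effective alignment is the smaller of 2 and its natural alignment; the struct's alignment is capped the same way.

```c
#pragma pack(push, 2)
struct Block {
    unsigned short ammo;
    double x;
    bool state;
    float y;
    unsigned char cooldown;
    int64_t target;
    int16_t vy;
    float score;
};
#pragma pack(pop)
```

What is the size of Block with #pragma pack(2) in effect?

0..2  ammo  (2B, 2-aligned)
2..10  x  (8B, 2-aligned)
10..11  state  (1B, 1-aligned)
11..12  -- padding (1B)
12..16  y  (4B, 2-aligned)
16..17  cooldown  (1B, 1-aligned)
17..18  -- padding (1B)
18..26  target  (8B, 2-aligned)
26..28  vy  (2B, 2-aligned)
28..32  score  (4B, 2-aligned)
sizeof = 32, alignof = 2

32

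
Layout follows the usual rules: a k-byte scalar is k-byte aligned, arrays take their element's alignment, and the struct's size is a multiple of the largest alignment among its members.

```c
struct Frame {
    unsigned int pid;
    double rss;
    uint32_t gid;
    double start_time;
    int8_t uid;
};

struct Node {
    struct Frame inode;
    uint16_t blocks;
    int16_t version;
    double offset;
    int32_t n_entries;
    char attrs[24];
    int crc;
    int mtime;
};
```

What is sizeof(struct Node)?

96

Frame: pid at 0 (size 4, align 4) → ends 4; pad 4 to align 8 for rss; rss at 8 (size 8, align 8) → ends 16; gid at 16 (size 4, align 4) → ends 20; pad 4 to align 8 for start_time; start_time at 24 (size 8, align 8) → ends 32; uid at 32 (size 1, align 1) → ends 33; tail pad 7 to reach multiple of 8; total 40 bytes, alignment 8
inode at 0 (size 40, align 8) → ends 40
blocks at 40 (size 2, align 2) → ends 42
version at 42 (size 2, align 2) → ends 44
pad 4 to align 8 for offset
offset at 48 (size 8, align 8) → ends 56
n_entries at 56 (size 4, align 4) → ends 60
attrs at 60 (size 24, align 1) → ends 84
crc at 84 (size 4, align 4) → ends 88
mtime at 88 (size 4, align 4) → ends 92
tail pad 4 to reach multiple of 8
total 96 bytes, alignment 8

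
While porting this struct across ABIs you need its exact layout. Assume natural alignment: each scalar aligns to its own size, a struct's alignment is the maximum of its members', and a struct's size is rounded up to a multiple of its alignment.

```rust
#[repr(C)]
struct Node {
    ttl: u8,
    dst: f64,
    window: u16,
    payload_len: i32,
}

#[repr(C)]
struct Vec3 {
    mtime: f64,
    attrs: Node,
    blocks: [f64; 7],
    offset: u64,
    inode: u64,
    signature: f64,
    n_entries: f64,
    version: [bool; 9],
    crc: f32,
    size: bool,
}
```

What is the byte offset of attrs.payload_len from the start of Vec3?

Node: @0: ttl [1B, align 1] → 1; +7 pad (align 8); @8: dst [8B, align 8] → 16; @16: window [2B, align 2] → 18; +2 pad (align 4); @20: payload_len [4B, align 4] → 24; size 24, align 8
@0: mtime [8B, align 8] → 8
@8: attrs [24B, align 8] → 32
within Node: payload_len at 20
8 + 20 = 28

28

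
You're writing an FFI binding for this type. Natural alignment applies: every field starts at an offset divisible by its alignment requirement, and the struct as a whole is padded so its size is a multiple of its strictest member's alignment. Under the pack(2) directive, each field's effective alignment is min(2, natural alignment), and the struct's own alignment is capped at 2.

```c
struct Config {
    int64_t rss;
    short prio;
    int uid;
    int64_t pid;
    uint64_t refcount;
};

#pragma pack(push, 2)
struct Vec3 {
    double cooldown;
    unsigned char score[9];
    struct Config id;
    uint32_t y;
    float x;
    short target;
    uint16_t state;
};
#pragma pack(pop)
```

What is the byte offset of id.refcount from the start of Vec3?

Config: @0: rss [8B, align 8] → 8; @8: prio [2B, align 2] → 10; +2 pad (align 4); @12: uid [4B, align 4] → 16; @16: pid [8B, align 8] → 24; @24: refcount [8B, align 8] → 32; size 32, align 8
@0: cooldown [8B, align 2] → 8
@8: score [9B, align 1] → 17
+1 pad (align 2)
@18: id [32B, align 2] → 50
within Config: refcount at 24
18 + 24 = 42

42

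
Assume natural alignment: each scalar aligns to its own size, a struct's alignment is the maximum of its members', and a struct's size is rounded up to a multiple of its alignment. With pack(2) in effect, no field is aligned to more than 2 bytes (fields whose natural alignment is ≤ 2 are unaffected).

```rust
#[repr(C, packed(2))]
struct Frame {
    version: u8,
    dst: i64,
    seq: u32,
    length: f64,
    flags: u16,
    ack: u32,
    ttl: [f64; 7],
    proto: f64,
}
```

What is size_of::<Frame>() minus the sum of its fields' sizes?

1

@0: version [1B, align 1] → 1
+1 pad (align 2)
@2: dst [8B, align 2] → 10
@10: seq [4B, align 2] → 14
@14: length [8B, align 2] → 22
@22: flags [2B, align 2] → 24
@24: ack [4B, align 2] → 28
@28: ttl [56B, align 2] → 84
@84: proto [8B, align 2] → 92
size 92, align 2
data bytes 91, size 92 → padding 1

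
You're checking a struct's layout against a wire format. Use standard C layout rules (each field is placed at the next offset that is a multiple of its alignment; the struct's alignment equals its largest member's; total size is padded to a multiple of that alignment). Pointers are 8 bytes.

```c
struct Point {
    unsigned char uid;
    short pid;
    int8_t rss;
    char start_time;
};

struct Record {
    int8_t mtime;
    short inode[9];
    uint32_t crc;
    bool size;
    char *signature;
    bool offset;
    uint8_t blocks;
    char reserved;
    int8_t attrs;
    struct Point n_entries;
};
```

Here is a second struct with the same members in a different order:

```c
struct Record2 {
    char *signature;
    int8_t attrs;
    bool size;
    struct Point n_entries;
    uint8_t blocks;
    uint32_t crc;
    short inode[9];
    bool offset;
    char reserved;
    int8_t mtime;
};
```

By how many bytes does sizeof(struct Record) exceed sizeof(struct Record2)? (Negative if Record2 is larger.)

Point: @0: uid [1B, align 1] → 1; +1 pad (align 2); @2: pid [2B, align 2] → 4; @4: rss [1B, align 1] → 5; @5: start_time [1B, align 1] → 6; size 6, align 2
@0: mtime [1B, align 1] → 1
+1 pad (align 2)
@2: inode [18B, align 2] → 20
@20: crc [4B, align 4] → 24
@24: size [1B, align 1] → 25
+7 pad (align 8)
@32: signature [8B, align 8] → 40
@40: offset [1B, align 1] → 41
@41: blocks [1B, align 1] → 42
@42: reserved [1B, align 1] → 43
@43: attrs [1B, align 1] → 44
@44: n_entries [6B, align 2] → 50
+6 tail pad (align 8)
size 56, align 8
— Record2 —
@0: signature [8B, align 8] → 8
@8: attrs [1B, align 1] → 9
@9: size [1B, align 1] → 10
@10: n_entries [6B, align 2] → 16
@16: blocks [1B, align 1] → 17
+3 pad (align 4)
@20: crc [4B, align 4] → 24
@24: inode [18B, align 2] → 42
@42: offset [1B, align 1] → 43
@43: reserved [1B, align 1] → 44
@44: mtime [1B, align 1] → 45
+3 tail pad (align 8)
size 48, align 8
56 − 48 = 8

8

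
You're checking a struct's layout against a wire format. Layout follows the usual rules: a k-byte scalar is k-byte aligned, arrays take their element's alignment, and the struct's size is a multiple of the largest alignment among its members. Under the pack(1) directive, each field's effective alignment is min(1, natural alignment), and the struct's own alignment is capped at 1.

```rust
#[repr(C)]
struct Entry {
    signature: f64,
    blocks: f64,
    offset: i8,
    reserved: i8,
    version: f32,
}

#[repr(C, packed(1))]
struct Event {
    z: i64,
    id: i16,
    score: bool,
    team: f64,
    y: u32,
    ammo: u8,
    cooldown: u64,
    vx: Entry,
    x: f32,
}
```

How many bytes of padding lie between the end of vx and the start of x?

0

Entry: @0: signature [8B, align 8] → 8; @8: blocks [8B, align 8] → 16; @16: offset [1B, align 1] → 17; @17: reserved [1B, align 1] → 18; +2 pad (align 4); @20: version [4B, align 4] → 24; size 24, align 8
@0: z [8B, align 1] → 8
@8: id [2B, align 1] → 10
@10: score [1B, align 1] → 11
@11: team [8B, align 1] → 19
@19: y [4B, align 1] → 23
@23: ammo [1B, align 1] → 24
@24: cooldown [8B, align 1] → 32
@32: vx [24B, align 1] → 56
@56: x [4B, align 1] → 60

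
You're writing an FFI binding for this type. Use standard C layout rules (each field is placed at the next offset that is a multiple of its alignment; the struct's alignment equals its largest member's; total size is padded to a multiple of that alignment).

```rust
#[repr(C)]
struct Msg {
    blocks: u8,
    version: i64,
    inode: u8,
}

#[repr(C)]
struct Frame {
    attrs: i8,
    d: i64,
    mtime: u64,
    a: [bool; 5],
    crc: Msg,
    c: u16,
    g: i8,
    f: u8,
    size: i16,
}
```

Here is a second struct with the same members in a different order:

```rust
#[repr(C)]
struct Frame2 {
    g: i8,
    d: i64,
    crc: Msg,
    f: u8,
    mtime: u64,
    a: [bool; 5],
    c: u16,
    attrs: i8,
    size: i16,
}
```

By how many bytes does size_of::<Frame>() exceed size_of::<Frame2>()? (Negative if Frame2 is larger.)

-8

Msg: blocks at 0 (size 1, align 1) → ends 1; pad 7 to align 8 for version; version at 8 (size 8, align 8) → ends 16; inode at 16 (size 1, align 1) → ends 17; tail pad 7 to reach multiple of 8; total 24 bytes, alignment 8
attrs at 0 (size 1, align 1) → ends 1
pad 7 to align 8 for d
d at 8 (size 8, align 8) → ends 16
mtime at 16 (size 8, align 8) → ends 24
a at 24 (size 5, align 1) → ends 29
pad 3 to align 8 for crc
crc at 32 (size 24, align 8) → ends 56
c at 56 (size 2, align 2) → ends 58
g at 58 (size 1, align 1) → ends 59
f at 59 (size 1, align 1) → ends 60
size at 60 (size 2, align 2) → ends 62
tail pad 2 to reach multiple of 8
total 64 bytes, alignment 8
— Frame2 —
g at 0 (size 1, align 1) → ends 1
pad 7 to align 8 for d
d at 8 (size 8, align 8) → ends 16
crc at 16 (size 24, align 8) → ends 40
f at 40 (size 1, align 1) → ends 41
pad 7 to align 8 for mtime
mtime at 48 (size 8, align 8) → ends 56
a at 56 (size 5, align 1) → ends 61
pad 1 to align 2 for c
c at 62 (size 2, align 2) → ends 64
attrs at 64 (size 1, align 1) → ends 65
pad 1 to align 2 for size
size at 66 (size 2, align 2) → ends 68
tail pad 4 to reach multiple of 8
total 72 bytes, alignment 8
64 − 72 = -8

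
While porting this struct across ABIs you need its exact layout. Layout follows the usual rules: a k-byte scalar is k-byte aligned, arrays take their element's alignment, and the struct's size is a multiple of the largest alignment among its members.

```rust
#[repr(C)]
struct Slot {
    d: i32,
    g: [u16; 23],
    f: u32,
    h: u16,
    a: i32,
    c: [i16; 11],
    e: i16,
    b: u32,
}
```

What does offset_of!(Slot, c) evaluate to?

d at 0 (size 4, align 4) → ends 4
g at 4 (size 46, align 2) → ends 50
pad 2 to align 4 for f
f at 52 (size 4, align 4) → ends 56
h at 56 (size 2, align 2) → ends 58
pad 2 to align 4 for a
a at 60 (size 4, align 4) → ends 64
c at 64 (size 22, align 2) → ends 86

64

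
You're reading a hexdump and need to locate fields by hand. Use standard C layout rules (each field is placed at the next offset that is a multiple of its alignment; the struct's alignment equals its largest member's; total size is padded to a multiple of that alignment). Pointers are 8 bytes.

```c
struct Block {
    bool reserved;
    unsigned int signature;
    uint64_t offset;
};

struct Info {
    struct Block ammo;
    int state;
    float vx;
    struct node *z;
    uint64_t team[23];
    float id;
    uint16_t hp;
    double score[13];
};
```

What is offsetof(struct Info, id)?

Block: @0: reserved [1B, align 1] → 1; +3 pad (align 4); @4: signature [4B, align 4] → 8; @8: offset [8B, align 8] → 16; size 16, align 8
@0: ammo [16B, align 8] → 16
@16: state [4B, align 4] → 20
@20: vx [4B, align 4] → 24
@24: z [8B, align 8] → 32
@32: team [184B, align 8] → 216
@216: id [4B, align 4] → 220

216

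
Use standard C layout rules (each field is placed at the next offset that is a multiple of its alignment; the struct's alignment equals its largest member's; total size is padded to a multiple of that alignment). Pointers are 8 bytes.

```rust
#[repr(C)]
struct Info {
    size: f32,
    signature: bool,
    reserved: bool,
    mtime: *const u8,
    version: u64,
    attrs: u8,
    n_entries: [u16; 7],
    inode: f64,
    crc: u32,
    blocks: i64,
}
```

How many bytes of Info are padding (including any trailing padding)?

size at 0 (size 4, align 4) → ends 4
signature at 4 (size 1, align 1) → ends 5
reserved at 5 (size 1, align 1) → ends 6
pad 2 to align 8 for mtime
mtime at 8 (size 8, align 8) → ends 16
version at 16 (size 8, align 8) → ends 24
attrs at 24 (size 1, align 1) → ends 25
pad 1 to align 2 for n_entries
n_entries at 26 (size 14, align 2) → ends 40
inode at 40 (size 8, align 8) → ends 48
crc at 48 (size 4, align 4) → ends 52
pad 4 to align 8 for blocks
blocks at 56 (size 8, align 8) → ends 64
total 64 bytes, alignment 8
data bytes 57, size 64 → padding 7

7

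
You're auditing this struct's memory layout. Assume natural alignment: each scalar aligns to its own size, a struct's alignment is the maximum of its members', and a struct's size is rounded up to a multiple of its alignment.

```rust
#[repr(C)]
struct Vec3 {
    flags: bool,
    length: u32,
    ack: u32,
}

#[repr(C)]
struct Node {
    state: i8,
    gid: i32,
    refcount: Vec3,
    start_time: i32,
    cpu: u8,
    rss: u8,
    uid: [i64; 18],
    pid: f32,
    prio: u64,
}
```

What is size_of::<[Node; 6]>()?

1152

Vec3: 0..1  flags  (1B, 1-aligned); 1..4  -- padding (3B); 4..8  length  (4B, 4-aligned); 8..12  ack  (4B, 4-aligned); sizeof = 12, alignof = 4
0..1  state  (1B, 1-aligned)
1..4  -- padding (3B)
4..8  gid  (4B, 4-aligned)
8..20  refcount  (12B, 4-aligned)
20..24  start_time  (4B, 4-aligned)
24..25  cpu  (1B, 1-aligned)
25..26  rss  (1B, 1-aligned)
26..32  -- padding (6B)
32..176  uid  (144B, 8-aligned)
176..180  pid  (4B, 4-aligned)
180..184  -- padding (4B)
184..192  prio  (8B, 8-aligned)
sizeof = 192, alignof = 8
array of 6: 6 × 192 = 1152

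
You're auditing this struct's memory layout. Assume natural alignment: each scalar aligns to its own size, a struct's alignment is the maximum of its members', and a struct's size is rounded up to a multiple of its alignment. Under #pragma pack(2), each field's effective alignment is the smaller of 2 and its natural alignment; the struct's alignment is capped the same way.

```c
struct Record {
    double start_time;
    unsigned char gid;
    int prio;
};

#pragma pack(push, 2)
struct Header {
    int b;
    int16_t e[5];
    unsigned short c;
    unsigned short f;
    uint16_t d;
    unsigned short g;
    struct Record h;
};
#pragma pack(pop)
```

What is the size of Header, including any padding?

38 bytes

Record: start_time at 0 (size 8, align 8) → ends 8; gid at 8 (size 1, align 1) → ends 9; pad 3 to align 4 for prio; prio at 12 (size 4, align 4) → ends 16; total 16 bytes, alignment 8
b at 0 (size 4, align 2) → ends 4
e at 4 (size 10, align 2) → ends 14
c at 14 (size 2, align 2) → ends 16
f at 16 (size 2, align 2) → ends 18
d at 18 (size 2, align 2) → ends 20
g at 20 (size 2, align 2) → ends 22
h at 22 (size 16, align 2) → ends 38
total 38 bytes, alignment 2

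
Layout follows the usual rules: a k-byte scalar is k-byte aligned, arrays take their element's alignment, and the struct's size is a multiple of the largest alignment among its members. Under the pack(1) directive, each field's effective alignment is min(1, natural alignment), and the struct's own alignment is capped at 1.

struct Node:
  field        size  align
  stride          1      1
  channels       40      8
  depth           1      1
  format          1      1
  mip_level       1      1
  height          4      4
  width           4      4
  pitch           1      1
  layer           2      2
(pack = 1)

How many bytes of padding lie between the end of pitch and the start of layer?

stride at 0 (size 1, align 1) → ends 1
channels at 1 (size 40, align 1) → ends 41
depth at 41 (size 1, align 1) → ends 42
format at 42 (size 1, align 1) → ends 43
mip_level at 43 (size 1, align 1) → ends 44
height at 44 (size 4, align 1) → ends 48
width at 48 (size 4, align 1) → ends 52
pitch at 52 (size 1, align 1) → ends 53
layer at 53 (size 2, align 1) → ends 55

0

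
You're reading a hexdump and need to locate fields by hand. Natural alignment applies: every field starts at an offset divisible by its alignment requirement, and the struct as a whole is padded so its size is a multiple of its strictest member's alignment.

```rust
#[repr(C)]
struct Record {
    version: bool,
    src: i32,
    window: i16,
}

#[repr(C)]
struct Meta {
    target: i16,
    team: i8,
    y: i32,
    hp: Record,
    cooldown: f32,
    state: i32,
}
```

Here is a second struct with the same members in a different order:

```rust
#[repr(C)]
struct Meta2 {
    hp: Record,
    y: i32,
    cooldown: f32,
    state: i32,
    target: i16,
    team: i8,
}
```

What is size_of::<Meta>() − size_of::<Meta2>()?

0

Record: @0: version [1B, align 1] → 1; +3 pad (align 4); @4: src [4B, align 4] → 8; @8: window [2B, align 2] → 10; +2 tail pad (align 4); size 12, align 4
@0: target [2B, align 2] → 2
@2: team [1B, align 1] → 3
+1 pad (align 4)
@4: y [4B, align 4] → 8
@8: hp [12B, align 4] → 20
@20: cooldown [4B, align 4] → 24
@24: state [4B, align 4] → 28
size 28, align 4
— Meta2 —
@0: hp [12B, align 4] → 12
@12: y [4B, align 4] → 16
@16: cooldown [4B, align 4] → 20
@20: state [4B, align 4] → 24
@24: target [2B, align 2] → 26
@26: team [1B, align 1] → 27
+1 tail pad (align 4)
size 28, align 4
28 − 28 = 0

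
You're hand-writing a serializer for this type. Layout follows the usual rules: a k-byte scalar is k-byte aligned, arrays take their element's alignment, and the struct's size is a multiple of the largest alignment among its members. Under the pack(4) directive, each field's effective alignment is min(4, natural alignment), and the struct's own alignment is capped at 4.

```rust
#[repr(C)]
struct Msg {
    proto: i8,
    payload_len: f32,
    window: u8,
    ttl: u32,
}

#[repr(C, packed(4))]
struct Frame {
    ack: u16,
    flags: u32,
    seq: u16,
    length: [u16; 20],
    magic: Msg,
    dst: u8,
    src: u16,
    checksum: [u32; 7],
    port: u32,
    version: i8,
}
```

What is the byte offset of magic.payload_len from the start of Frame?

Msg: 0..1  proto  (1B, 1-aligned); 1..4  -- padding (3B); 4..8  payload_len  (4B, 4-aligned); 8..9  window  (1B, 1-aligned); 9..12  -- padding (3B); 12..16  ttl  (4B, 4-aligned); sizeof = 16, alignof = 4
0..2  ack  (2B, 2-aligned)
2..4  -- padding (2B)
4..8  flags  (4B, 4-aligned)
8..10  seq  (2B, 2-aligned)
10..50  length  (40B, 2-aligned)
50..52  -- padding (2B)
52..68  magic  (16B, 4-aligned)
within Msg: payload_len at 4
52 + 4 = 56

56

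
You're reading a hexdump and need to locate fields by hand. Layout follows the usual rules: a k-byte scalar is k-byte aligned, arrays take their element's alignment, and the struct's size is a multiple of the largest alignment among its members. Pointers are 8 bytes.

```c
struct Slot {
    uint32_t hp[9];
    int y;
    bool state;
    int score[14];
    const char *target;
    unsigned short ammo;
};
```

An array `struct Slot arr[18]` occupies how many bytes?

2160

0..36  hp  (36B, 4-aligned)
36..40  y  (4B, 4-aligned)
40..41  state  (1B, 1-aligned)
41..44  -- padding (3B)
44..100  score  (56B, 4-aligned)
100..104  -- padding (4B)
104..112  target  (8B, 8-aligned)
112..114  ammo  (2B, 2-aligned)
114..120  -- tail padding (6B)
sizeof = 120, alignof = 8
array of 18: 18 × 120 = 2160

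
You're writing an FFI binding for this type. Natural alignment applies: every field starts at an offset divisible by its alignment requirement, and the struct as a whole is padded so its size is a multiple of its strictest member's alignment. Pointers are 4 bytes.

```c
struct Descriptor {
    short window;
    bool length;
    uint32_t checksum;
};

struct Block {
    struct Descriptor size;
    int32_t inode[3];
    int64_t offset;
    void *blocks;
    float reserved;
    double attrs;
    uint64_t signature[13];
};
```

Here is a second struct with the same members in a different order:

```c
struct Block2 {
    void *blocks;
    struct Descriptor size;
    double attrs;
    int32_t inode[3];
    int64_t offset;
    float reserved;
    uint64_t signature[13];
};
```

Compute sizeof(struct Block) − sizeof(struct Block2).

Descriptor: @0: window [2B, align 2] → 2; @2: length [1B, align 1] → 3; +1 pad (align 4); @4: checksum [4B, align 4] → 8; size 8, align 4
@0: size [8B, align 4] → 8
@8: inode [12B, align 4] → 20
+4 pad (align 8)
@24: offset [8B, align 8] → 32
@32: blocks [4B, align 4] → 36
@36: reserved [4B, align 4] → 40
@40: attrs [8B, align 8] → 48
@48: signature [104B, align 8] → 152
size 152, align 8
— Block2 —
@0: blocks [4B, align 4] → 4
@4: size [8B, align 4] → 12
+4 pad (align 8)
@16: attrs [8B, align 8] → 24
@24: inode [12B, align 4] → 36
+4 pad (align 8)
@40: offset [8B, align 8] → 48
@48: reserved [4B, align 4] → 52
+4 pad (align 8)
@56: signature [104B, align 8] → 160
size 160, align 8
152 − 160 = -8

-8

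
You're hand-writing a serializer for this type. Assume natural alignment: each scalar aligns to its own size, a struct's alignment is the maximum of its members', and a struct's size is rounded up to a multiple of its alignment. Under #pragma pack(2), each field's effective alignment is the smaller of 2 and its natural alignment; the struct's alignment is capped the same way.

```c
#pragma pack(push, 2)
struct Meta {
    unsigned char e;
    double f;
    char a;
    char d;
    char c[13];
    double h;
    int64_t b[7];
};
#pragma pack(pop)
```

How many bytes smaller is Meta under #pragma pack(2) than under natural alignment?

natural layout:
  0..1  e  (1B, 1-aligned)
  1..8  -- padding (7B)
  8..16  f  (8B, 8-aligned)
  16..17  a  (1B, 1-aligned)
  17..18  d  (1B, 1-aligned)
  18..31  c  (13B, 1-aligned)
  31..32  -- padding (1B)
  32..40  h  (8B, 8-aligned)
  40..96  b  (56B, 8-aligned)
  sizeof = 96, alignof = 8
packed(2) layout:
  0..1  e  (1B, 1-aligned)
  1..2  -- padding (1B)
  2..10  f  (8B, 2-aligned)
  10..11  a  (1B, 1-aligned)
  11..12  d  (1B, 1-aligned)
  12..25  c  (13B, 1-aligned)
  25..26  -- padding (1B)
  26..34  h  (8B, 2-aligned)
  34..90  b  (56B, 2-aligned)
  sizeof = 90, alignof = 2
96 − 90 = 6

6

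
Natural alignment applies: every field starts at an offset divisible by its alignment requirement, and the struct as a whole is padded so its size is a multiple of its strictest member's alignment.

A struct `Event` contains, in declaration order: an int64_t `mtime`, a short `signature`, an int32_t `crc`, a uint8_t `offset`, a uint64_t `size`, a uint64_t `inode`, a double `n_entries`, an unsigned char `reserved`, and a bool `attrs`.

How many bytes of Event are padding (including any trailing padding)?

15

mtime at 0 (size 8, align 8) → ends 8
signature at 8 (size 2, align 2) → ends 10
pad 2 to align 4 for crc
crc at 12 (size 4, align 4) → ends 16
offset at 16 (size 1, align 1) → ends 17
pad 7 to align 8 for size
size at 24 (size 8, align 8) → ends 32
inode at 32 (size 8, align 8) → ends 40
n_entries at 40 (size 8, align 8) → ends 48
reserved at 48 (size 1, align 1) → ends 49
attrs at 49 (size 1, align 1) → ends 50
tail pad 6 to reach multiple of 8
total 56 bytes, alignment 8
data bytes 41, size 56 → padding 15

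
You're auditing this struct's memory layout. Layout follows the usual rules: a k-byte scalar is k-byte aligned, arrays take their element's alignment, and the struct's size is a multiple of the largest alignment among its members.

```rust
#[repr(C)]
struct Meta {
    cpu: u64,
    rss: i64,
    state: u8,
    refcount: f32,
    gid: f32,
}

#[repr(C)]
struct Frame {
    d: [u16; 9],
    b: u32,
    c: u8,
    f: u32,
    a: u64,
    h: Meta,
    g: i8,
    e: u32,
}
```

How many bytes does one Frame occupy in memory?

80 bytes

Meta: @0: cpu [8B, align 8] → 8; @8: rss [8B, align 8] → 16; @16: state [1B, align 1] → 17; +3 pad (align 4); @20: refcount [4B, align 4] → 24; @24: gid [4B, align 4] → 28; +4 tail pad (align 8); size 32, align 8
@0: d [18B, align 2] → 18
+2 pad (align 4)
@20: b [4B, align 4] → 24
@24: c [1B, align 1] → 25
+3 pad (align 4)
@28: f [4B, align 4] → 32
@32: a [8B, align 8] → 40
@40: h [32B, align 8] → 72
@72: g [1B, align 1] → 73
+3 pad (align 4)
@76: e [4B, align 4] → 80
size 80, align 8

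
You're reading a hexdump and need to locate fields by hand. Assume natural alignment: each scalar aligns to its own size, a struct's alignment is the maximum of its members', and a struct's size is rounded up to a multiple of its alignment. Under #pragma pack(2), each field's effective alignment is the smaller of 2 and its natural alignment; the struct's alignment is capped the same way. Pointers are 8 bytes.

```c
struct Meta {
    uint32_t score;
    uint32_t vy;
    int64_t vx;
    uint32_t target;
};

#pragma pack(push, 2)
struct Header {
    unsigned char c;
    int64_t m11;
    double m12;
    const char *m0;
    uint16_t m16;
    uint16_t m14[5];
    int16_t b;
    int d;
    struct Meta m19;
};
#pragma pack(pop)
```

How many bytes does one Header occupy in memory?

Meta: 0..4  score  (4B, 4-aligned); 4..8  vy  (4B, 4-aligned); 8..16  vx  (8B, 8-aligned); 16..20  target  (4B, 4-aligned); 20..24  -- tail padding (4B); sizeof = 24, alignof = 8
0..1  c  (1B, 1-aligned)
1..2  -- padding (1B)
2..10  m11  (8B, 2-aligned)
10..18  m12  (8B, 2-aligned)
18..26  m0  (8B, 2-aligned)
26..28  m16  (2B, 2-aligned)
28..38  m14  (10B, 2-aligned)
38..40  b  (2B, 2-aligned)
40..44  d  (4B, 2-aligned)
44..68  m19  (24B, 2-aligned)
sizeof = 68, alignof = 2

68 bytes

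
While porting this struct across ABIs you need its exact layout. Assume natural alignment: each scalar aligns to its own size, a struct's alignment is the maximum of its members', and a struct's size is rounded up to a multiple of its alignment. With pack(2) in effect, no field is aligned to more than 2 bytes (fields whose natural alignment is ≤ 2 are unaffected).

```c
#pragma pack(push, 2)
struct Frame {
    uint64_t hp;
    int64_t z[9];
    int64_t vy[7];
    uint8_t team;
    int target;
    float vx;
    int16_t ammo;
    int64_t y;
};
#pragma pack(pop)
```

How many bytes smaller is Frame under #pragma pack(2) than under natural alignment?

natural layout:
  hp at 0 (size 8, align 8) → ends 8
  z at 8 (size 72, align 8) → ends 80
  vy at 80 (size 56, align 8) → ends 136
  team at 136 (size 1, align 1) → ends 137
  pad 3 to align 4 for target
  target at 140 (size 4, align 4) → ends 144
  vx at 144 (size 4, align 4) → ends 148
  ammo at 148 (size 2, align 2) → ends 150
  pad 2 to align 8 for y
  y at 152 (size 8, align 8) → ends 160
  total 160 bytes, alignment 8
packed(2) layout:
  hp at 0 (size 8, align 2) → ends 8
  z at 8 (size 72, align 2) → ends 80
  vy at 80 (size 56, align 2) → ends 136
  team at 136 (size 1, align 1) → ends 137
  pad 1 to align 2 for target
  target at 138 (size 4, align 2) → ends 142
  vx at 142 (size 4, align 2) → ends 146
  ammo at 146 (size 2, align 2) → ends 148
  y at 148 (size 8, align 2) → ends 156
  total 156 bytes, alignment 2
160 − 156 = 4

4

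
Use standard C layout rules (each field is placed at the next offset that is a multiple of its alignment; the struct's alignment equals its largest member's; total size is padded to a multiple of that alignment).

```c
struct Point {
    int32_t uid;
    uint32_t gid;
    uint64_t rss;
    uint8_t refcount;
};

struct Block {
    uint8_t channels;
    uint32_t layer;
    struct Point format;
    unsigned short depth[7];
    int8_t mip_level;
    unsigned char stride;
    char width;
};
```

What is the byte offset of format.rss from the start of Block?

16

Point: @0: uid [4B, align 4] → 4; @4: gid [4B, align 4] → 8; @8: rss [8B, align 8] → 16; @16: refcount [1B, align 1] → 17; +7 tail pad (align 8); size 24, align 8
@0: channels [1B, align 1] → 1
+3 pad (align 4)
@4: layer [4B, align 4] → 8
@8: format [24B, align 8] → 32
within Point: rss at 8
8 + 8 = 16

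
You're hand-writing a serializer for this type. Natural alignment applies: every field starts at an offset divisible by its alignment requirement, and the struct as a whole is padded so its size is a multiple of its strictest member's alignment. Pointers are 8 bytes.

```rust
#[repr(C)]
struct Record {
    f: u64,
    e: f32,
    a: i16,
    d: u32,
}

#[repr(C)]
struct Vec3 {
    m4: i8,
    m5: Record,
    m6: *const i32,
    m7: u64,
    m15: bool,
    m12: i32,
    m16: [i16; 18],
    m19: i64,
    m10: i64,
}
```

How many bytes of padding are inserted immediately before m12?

3

Record: f at 0 (size 8, align 8) → ends 8; e at 8 (size 4, align 4) → ends 12; a at 12 (size 2, align 2) → ends 14; pad 2 to align 4 for d; d at 16 (size 4, align 4) → ends 20; tail pad 4 to reach multiple of 8; total 24 bytes, alignment 8
m4 at 0 (size 1, align 1) → ends 1
pad 7 to align 8 for m5
m5 at 8 (size 24, align 8) → ends 32
m6 at 32 (size 8, align 8) → ends 40
m7 at 40 (size 8, align 8) → ends 48
m15 at 48 (size 1, align 1) → ends 49
pad 3 to align 4 for m12
m12 at 52 (size 4, align 4) → ends 56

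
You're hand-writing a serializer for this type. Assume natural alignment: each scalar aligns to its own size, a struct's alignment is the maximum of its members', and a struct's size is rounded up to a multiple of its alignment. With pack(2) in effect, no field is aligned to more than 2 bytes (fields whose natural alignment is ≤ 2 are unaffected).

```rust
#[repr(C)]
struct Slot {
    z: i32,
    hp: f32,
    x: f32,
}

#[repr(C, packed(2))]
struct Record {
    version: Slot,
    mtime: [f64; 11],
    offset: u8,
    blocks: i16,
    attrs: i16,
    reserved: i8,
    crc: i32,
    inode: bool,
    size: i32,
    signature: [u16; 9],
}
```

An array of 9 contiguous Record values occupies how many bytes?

1224

Slot: @0: z [4B, align 4] → 4; @4: hp [4B, align 4] → 8; @8: x [4B, align 4] → 12; size 12, align 4
@0: version [12B, align 2] → 12
@12: mtime [88B, align 2] → 100
@100: offset [1B, align 1] → 101
+1 pad (align 2)
@102: blocks [2B, align 2] → 104
@104: attrs [2B, align 2] → 106
@106: reserved [1B, align 1] → 107
+1 pad (align 2)
@108: crc [4B, align 2] → 112
@112: inode [1B, align 1] → 113
+1 pad (align 2)
@114: size [4B, align 2] → 118
@118: signature [18B, align 2] → 136
size 136, align 2
array of 9: 9 × 136 = 1224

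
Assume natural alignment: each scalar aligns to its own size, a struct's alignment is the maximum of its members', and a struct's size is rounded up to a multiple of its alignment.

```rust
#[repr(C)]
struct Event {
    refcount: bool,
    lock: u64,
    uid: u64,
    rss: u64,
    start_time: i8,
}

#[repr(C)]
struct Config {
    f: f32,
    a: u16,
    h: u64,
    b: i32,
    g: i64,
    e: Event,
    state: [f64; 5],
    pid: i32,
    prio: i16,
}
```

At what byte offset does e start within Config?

Event: @0: refcount [1B, align 1] → 1; +7 pad (align 8); @8: lock [8B, align 8] → 16; @16: uid [8B, align 8] → 24; @24: rss [8B, align 8] → 32; @32: start_time [1B, align 1] → 33; +7 tail pad (align 8); size 40, align 8
@0: f [4B, align 4] → 4
@4: a [2B, align 2] → 6
+2 pad (align 8)
@8: h [8B, align 8] → 16
@16: b [4B, align 4] → 20
+4 pad (align 8)
@24: g [8B, align 8] → 32
@32: e [40B, align 8] → 72

32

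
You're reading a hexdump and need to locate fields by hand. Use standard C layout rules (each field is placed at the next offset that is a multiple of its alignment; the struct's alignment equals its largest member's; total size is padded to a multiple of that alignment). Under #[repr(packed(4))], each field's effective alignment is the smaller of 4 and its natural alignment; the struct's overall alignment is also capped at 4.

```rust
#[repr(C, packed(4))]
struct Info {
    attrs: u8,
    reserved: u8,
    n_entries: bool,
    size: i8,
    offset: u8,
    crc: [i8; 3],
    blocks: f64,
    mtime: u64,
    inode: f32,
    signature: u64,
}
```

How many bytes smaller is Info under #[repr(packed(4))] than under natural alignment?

4

natural layout:
  @0: attrs [1B, align 1] → 1
  @1: reserved [1B, align 1] → 2
  @2: n_entries [1B, align 1] → 3
  @3: size [1B, align 1] → 4
  @4: offset [1B, align 1] → 5
  @5: crc [3B, align 1] → 8
  @8: blocks [8B, align 8] → 16
  @16: mtime [8B, align 8] → 24
  @24: inode [4B, align 4] → 28
  +4 pad (align 8)
  @32: signature [8B, align 8] → 40
  size 40, align 8
packed(4) layout:
  @0: attrs [1B, align 1] → 1
  @1: reserved [1B, align 1] → 2
  @2: n_entries [1B, align 1] → 3
  @3: size [1B, align 1] → 4
  @4: offset [1B, align 1] → 5
  @5: crc [3B, align 1] → 8
  @8: blocks [8B, align 4] → 16
  @16: mtime [8B, align 4] → 24
  @24: inode [4B, align 4] → 28
  @28: signature [8B, align 4] → 36
  size 36, align 4
40 − 36 = 4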